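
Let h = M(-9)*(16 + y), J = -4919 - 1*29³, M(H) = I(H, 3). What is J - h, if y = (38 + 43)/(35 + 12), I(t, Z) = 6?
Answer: -1382474/47 ≈ -29414.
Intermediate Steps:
M(H) = 6
J = -29308 (J = -4919 - 1*24389 = -4919 - 24389 = -29308)
y = 81/47 ≈ 1.7234
h = 4998/47 (h = 6*(16 + 81/47) = 6*(833/47) = 4998/47 ≈ 106.34)
J - h = -29308 - 1*4998/47 = -29308 - 4998/47 = -1382474/47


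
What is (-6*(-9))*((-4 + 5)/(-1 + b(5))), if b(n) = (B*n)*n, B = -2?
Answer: -18/17 ≈ -1.0588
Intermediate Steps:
b(n) = -2*n² (b(n) = (-2*n)*n = -2*n²)
(-6*(-9))*((-4 + 5)/(-1 + b(5))) = (-6*(-9))*((-4 + 5)/(-1 - 2*5²)) = 54*(1/(-1 - 2*25)) = 54*(1/(-1 - 50)) = 54*(1/(-51)) = 54*(1*(-1/51)) = 54*(-1/51) = -18/17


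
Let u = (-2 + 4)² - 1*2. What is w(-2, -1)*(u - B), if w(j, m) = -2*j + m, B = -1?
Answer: 9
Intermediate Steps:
w(j, m) = m - 2*j
u = 2 (u = 2² - 2 = 4 - 2 = 2)
w(-2, -1)*(u - B) = (-1 - 2*(-2))*(2 - 1*(-1)) = (-1 + 4)*(2 + 1) = 3*3 = 9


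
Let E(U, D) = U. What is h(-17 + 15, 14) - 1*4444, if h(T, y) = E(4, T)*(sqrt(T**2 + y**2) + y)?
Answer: -4388 + 40*sqrt(2) ≈ -4331.4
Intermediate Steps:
h(T, y) = 4*y + 4*sqrt(T**2 + y**2) (h(T, y) = 4*(sqrt(T**2 + y**2) + y) = 4*(y + sqrt(T**2 + y**2)) = 4*y + 4*sqrt(T**2 + y**2))
h(-17 + 15, 14) - 1*4444 = (4*14 + 4*sqrt((-17 + 15)**2 + 14**2)) - 1*4444 = (56 + 4*sqrt((-2)**2 + 196)) - 4444 = (56 + 4*sqrt(4 + 196)) - 4444 = (56 + 4*sqrt(200)) - 4444 = (56 + 4*(10*sqrt(2))) - 4444 = (56 + 40*sqrt(2)) - 4444 = -4388 + 40*sqrt(2)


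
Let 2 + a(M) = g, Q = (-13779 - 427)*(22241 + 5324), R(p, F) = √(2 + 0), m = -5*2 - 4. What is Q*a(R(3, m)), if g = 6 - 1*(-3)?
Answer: -2741118730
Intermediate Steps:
m = -14 (m = -10 - 4 = -14)
R(p, F) = √2
g = 9 (g = 6 + 3 = 9)
Q = -391588390 (Q = -14206*27565 = -391588390)
a(M) = 7 (a(M) = -2 + 9 = 7)
Q*a(R(3, m)) = -391588390*7 = -2741118730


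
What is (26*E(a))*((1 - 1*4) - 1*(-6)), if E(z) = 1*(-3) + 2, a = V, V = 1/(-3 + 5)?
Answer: -78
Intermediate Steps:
V = ½ (V = 1/2 = ½ ≈ 0.50000)
a = ½ ≈ 0.50000
E(z) = -1 (E(z) = -3 + 2 = -1)
(26*E(a))*((1 - 1*4) - 1*(-6)) = (26*(-1))*((1 - 1*4) - 1*(-6)) = -26*((1 - 4) + 6) = -26*(-3 + 6) = -26*3 = -78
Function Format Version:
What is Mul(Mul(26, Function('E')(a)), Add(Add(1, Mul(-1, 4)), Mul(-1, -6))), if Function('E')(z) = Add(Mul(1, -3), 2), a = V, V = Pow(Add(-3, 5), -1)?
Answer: -78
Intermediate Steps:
V = Rational(1, 2) (V = Pow(2, -1) = Rational(1, 2) ≈ 0.50000)
a = Rational(1, 2) ≈ 0.50000
Function('E')(z) = -1 (Function('E')(z) = Add(-3, 2) = -1)
Mul(Mul(26, Function('E')(a)), Add(Add(1, Mul(-1, 4)), Mul(-1, -6))) = Mul(Mul(26, -1), Add(Add(1, Mul(-1, 4)), Mul(-1, -6))) = Mul(-26, Add(Add(1, -4), 6)) = Mul(-26, Add(-3, 6)) = Mul(-26, 3) = -78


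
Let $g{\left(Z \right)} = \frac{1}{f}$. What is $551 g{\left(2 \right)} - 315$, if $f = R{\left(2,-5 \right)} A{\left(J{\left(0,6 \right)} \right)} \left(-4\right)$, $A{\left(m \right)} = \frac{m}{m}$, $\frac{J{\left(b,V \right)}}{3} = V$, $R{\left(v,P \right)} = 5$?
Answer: $- \frac{6851}{20} \approx -342.55$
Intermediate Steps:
$J{\left(b,V \right)} = 3 V$
$A{\left(m \right)} = 1$
$f = -20$ ($f = 5 \cdot 1 \left(-4\right) = 5 \left(-4\right) = -20$)
$g{\left(Z \right)} = - \frac{1}{20}$ ($g{\left(Z \right)} = \frac{1}{-20} = - \frac{1}{20}$)
$551 g{\left(2 \right)} - 315 = 551 \left(- \frac{1}{20}\right) - 315 = - \frac{551}{20} - 315 = - \frac{6851}{20}$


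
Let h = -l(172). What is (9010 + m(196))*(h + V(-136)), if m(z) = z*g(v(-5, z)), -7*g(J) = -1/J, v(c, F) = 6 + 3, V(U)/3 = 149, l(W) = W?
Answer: 22307450/9 ≈ 2.4786e+6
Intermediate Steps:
V(U) = 447 (V(U) = 3*149 = 447)
v(c, F) = 9
h = -172 (h = -1*172 = -172)
g(J) = 1/(7*J) (g(J) = -(-1)/(7*J) = 1/(7*J))
m(z) = z/63 (m(z) = z*((⅐)/9) = z*((⅐)*(⅑)) = z*(1/63) = z/63)
(9010 + m(196))*(h + V(-136)) = (9010 + (1/63)*196)*(-172 + 447) = (9010 + 28/9)*275 = (81118/9)*275 = 22307450/9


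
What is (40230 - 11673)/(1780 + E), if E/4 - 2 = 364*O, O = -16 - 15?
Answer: -28557/43348 ≈ -0.65878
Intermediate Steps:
O = -31
E = -45128 (E = 8 + 4*(364*(-31)) = 8 + 4*(-11284) = 8 - 45136 = -45128)
(40230 - 11673)/(1780 + E) = (40230 - 11673)/(1780 - 45128) = 28557/(-43348) = 28557*(-1/43348) = -28557/43348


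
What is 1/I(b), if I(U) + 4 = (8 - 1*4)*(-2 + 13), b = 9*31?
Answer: 1/40 ≈ 0.025000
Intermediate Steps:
b = 279
I(U) = 40 (I(U) = -4 + (8 - 1*4)*(-2 + 13) = -4 + (8 - 4)*11 = -4 + 4*11 = -4 + 44 = 40)
1/I(b) = 1/40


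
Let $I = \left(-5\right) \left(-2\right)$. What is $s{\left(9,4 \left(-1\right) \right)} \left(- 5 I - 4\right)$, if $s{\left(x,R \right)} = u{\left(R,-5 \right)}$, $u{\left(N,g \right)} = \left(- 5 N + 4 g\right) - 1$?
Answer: $54$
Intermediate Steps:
$u{\left(N,g \right)} = -1 - 5 N + 4 g$
$s{\left(x,R \right)} = -21 - 5 R$ ($s{\left(x,R \right)} = -1 - 5 R + 4 \left(-5\right) = -1 - 5 R - 20 = -21 - 5 R$)
$I = 10$
$s{\left(9,4 \left(-1\right) \right)} \left(- 5 I - 4\right) = \left(-21 - 5 \cdot 4 \left(-1\right)\right) \left(\left(-5\right) 10 - 4\right) = \left(-21 - -20\right) \left(-50 - 4\right) = \left(-21 + 20\right) \left(-54\right) = \left(-1\right) \left(-54\right) = 54$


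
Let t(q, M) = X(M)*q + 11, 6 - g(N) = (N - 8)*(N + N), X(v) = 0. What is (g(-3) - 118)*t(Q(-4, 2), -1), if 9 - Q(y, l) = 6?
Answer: -1958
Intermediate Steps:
Q(y, l) = 3 (Q(y, l) = 9 - 1*6 = 9 - 6 = 3)
g(N) = 6 - 2*N*(-8 + N) (g(N) = 6 - (N - 8)*(N + N) = 6 - (-8 + N)*2*N = 6 - 2*N*(-8 + N))
t(q, M) = 11 (t(q, M) = 0*q + 11 = 0 + 11 = 11)
(g(-3) - 118)*t(Q(-4, 2), -1) = ((6 - 2*(-3)² + 16*(-3)) - 118)*11 = ((6 - 2*9 - 48) - 118)*11 = ((6 - 18 - 48) - 118)*11 = (-60 - 118)*11 = -178*11 = -1958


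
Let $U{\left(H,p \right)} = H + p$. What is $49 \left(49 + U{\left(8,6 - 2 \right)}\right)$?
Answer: $2989$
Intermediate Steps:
$49 \left(49 + U{\left(8,6 - 2 \right)}\right) = 49 \left(49 + \left(8 + \left(6 - 2\right)\right)\right) = 49 \left(49 + \left(8 + 4\right)\right) = 49 \left(49 + 12\right) = 49 \cdot 61 = 2989$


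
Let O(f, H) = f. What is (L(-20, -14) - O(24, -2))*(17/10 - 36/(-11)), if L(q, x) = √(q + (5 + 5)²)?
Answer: -6564/55 + 1094*√5/55 ≈ -74.868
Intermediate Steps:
L(q, x) = √(100 + q) (L(q, x) = √(q + 10²) = √(q + 100) = √(100 + q))
(L(-20, -14) - O(24, -2))*(17/10 - 36/(-11)) = (√(100 - 20) - 1*24)*(17/10 - 36/(-11)) = (√80 - 24)*(17*(⅒) - 36*(-1/11)) = (4*√5 - 24)*(17/10 + 36/11) = (-24 + 4*√5)*(547/110) = -6564/55 + 1094*√5/55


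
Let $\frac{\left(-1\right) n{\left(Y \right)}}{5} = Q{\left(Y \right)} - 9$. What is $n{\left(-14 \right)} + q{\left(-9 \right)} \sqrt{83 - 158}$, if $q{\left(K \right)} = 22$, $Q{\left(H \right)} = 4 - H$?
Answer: $-45 + 110 i \sqrt{3} \approx -45.0 + 190.53 i$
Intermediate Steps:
$n{\left(Y \right)} = 25 + 5 Y$ ($n{\left(Y \right)} = - 5 \left(\left(4 - Y\right) - 9\right) = - 5 \left(-5 - Y\right) = 25 + 5 Y$)
$n{\left(-14 \right)} + q{\left(-9 \right)} \sqrt{83 - 158} = \left(25 + 5 \left(-14\right)\right) + 22 \sqrt{83 - 158} = \left(25 - 70\right) + 22 \sqrt{-75} = -45 + 22 \cdot 5 i \sqrt{3} = -45 + 110 i \sqrt{3}$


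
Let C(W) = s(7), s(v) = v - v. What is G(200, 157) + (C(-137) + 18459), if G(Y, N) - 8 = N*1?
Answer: 18624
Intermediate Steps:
G(Y, N) = 8 + N (G(Y, N) = 8 + N*1 = 8 + N)
s(v) = 0
C(W) = 0
G(200, 157) + (C(-137) + 18459) = (8 + 157) + (0 + 18459) = 165 + 18459 = 18624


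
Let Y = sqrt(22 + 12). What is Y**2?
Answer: 34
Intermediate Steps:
Y = sqrt(34) ≈ 5.8309
Y**2 = (sqrt(34))**2 = 34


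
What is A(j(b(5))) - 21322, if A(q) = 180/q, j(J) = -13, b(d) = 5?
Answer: -277366/13 ≈ -21336.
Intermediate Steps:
A(j(b(5))) - 21322 = 180/(-13) - 21322 = 180*(-1/13) - 21322 = -180/13 - 21322 = -277366/13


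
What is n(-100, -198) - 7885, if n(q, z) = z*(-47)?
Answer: 1421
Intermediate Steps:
n(q, z) = -47*z
n(-100, -198) - 7885 = -47*(-198) - 7885 = 9306 - 7885 = 1421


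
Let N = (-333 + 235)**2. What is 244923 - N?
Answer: 235319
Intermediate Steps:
N = 9604 (N = (-98)**2 = 9604)
244923 - N = 244923 - 1*9604 = 244923 - 9604 = 235319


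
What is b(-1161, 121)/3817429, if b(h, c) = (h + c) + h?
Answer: -2201/3817429 ≈ -0.00057657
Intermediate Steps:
b(h, c) = c + 2*h (b(h, c) = (c + h) + h = c + 2*h)
b(-1161, 121)/3817429 = (121 + 2*(-1161))/3817429 = (121 - 2322)*(1/3817429) = -2201*1/3817429 = -2201/3817429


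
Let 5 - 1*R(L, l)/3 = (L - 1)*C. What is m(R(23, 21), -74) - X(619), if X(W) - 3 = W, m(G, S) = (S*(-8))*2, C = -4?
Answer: 562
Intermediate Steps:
R(L, l) = 3 + 12*L (R(L, l) = 15 - 3*(L - 1)*(-4) = 15 - 3*(-1 + L)*(-4) = 15 - 3*(4 - 4*L) = 15 + (-12 + 12*L) = 3 + 12*L)
m(G, S) = -16*S (m(G, S) = -8*S*2 = -16*S)
X(W) = 3 + W
m(R(23, 21), -74) - X(619) = -16*(-74) - (3 + 619) = 1184 - 1*622 = 1184 - 622 = 562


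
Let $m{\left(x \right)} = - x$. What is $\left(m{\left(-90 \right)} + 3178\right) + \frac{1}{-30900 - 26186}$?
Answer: $\frac{186557047}{57086} \approx 3268.0$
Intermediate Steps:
$\left(m{\left(-90 \right)} + 3178\right) + \frac{1}{-30900 - 26186} = \left(\left(-1\right) \left(-90\right) + 3178\right) + \frac{1}{-30900 - 26186} = \left(90 + 3178\right) + \frac{1}{-57086} = 3268 - \frac{1}{57086} = \frac{186557047}{57086}$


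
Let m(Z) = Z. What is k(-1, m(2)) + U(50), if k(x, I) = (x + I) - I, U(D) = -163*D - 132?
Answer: -8283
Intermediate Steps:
U(D) = -132 - 163*D
k(x, I) = x (k(x, I) = (I + x) - I = x)
k(-1, m(2)) + U(50) = -1 + (-132 - 163*50) = -1 + (-132 - 8150) = -1 - 8282 = -8283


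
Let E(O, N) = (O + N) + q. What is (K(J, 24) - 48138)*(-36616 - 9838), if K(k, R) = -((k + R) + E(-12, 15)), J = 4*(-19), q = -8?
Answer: 2233554774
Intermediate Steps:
E(O, N) = -8 + N + O (E(O, N) = (O + N) - 8 = (N + O) - 8 = -8 + N + O)
J = -76
K(k, R) = 5 - R - k (K(k, R) = -((k + R) + (-8 + 15 - 12)) = -((R + k) - 5) = -(-5 + R + k) = 5 - R - k)
(K(J, 24) - 48138)*(-36616 - 9838) = ((5 - 1*24 - 1*(-76)) - 48138)*(-36616 - 9838) = ((5 - 24 + 76) - 48138)*(-46454) = (57 - 48138)*(-46454) = -48081*(-46454) = 2233554774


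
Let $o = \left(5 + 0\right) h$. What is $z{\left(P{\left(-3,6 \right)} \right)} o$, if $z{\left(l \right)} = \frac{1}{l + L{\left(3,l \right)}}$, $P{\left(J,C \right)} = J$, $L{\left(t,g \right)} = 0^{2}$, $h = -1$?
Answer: $\frac{5}{3} \approx 1.6667$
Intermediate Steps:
$L{\left(t,g \right)} = 0$
$z{\left(l \right)} = \frac{1}{l}$ ($z{\left(l \right)} = \frac{1}{l + 0} = \frac{1}{l}$)
$o = -5$ ($o = \left(5 + 0\right) \left(-1\right) = 5 \left(-1\right) = -5$)
$z{\left(P{\left(-3,6 \right)} \right)} o = \frac{1}{-3} \left(-5\right) = \left(- \frac{1}{3}\right) \left(-5\right) = \frac{5}{3}$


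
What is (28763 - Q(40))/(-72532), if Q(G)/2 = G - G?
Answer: -28763/72532 ≈ -0.39656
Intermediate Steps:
Q(G) = 0 (Q(G) = 2*(G - G) = 2*0 = 0)
(28763 - Q(40))/(-72532) = (28763 - 1*0)/(-72532) = (28763 + 0)*(-1/72532) = 28763*(-1/72532) = -28763/72532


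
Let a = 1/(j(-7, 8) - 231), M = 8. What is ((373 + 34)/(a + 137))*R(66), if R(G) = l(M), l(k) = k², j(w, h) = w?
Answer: 6199424/32605 ≈ 190.14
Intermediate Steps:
a = -1/238 (a = 1/(-7 - 231) = 1/(-238) = -1/238 ≈ -0.0042017)
R(G) = 64 (R(G) = 8² = 64)
((373 + 34)/(a + 137))*R(66) = ((373 + 34)/(-1/238 + 137))*64 = (407/(32605/238))*64 = (407*(238/32605))*64 = (96866/32605)*64 = 6199424/32605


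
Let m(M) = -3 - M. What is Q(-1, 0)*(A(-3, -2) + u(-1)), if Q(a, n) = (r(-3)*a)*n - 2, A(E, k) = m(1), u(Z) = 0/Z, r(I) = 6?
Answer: 8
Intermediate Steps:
u(Z) = 0
A(E, k) = -4 (A(E, k) = -3 - 1*1 = -3 - 1 = -4)
Q(a, n) = -2 + 6*a*n (Q(a, n) = (6*a)*n - 2 = 6*a*n - 2 = -2 + 6*a*n)
Q(-1, 0)*(A(-3, -2) + u(-1)) = (-2 + 6*(-1)*0)*(-4 + 0) = (-2 + 0)*(-4) = -2*(-4) = 8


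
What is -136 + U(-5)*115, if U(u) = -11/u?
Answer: 117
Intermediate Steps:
-136 + U(-5)*115 = -136 - 11/(-5)*115 = -136 - 11*(-⅕)*115 = -136 + (11/5)*115 = -136 + 253 = 117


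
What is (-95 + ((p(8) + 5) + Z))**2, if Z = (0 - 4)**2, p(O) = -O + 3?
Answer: 6241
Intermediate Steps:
p(O) = 3 - O
Z = 16 (Z = (-4)**2 = 16)
(-95 + ((p(8) + 5) + Z))**2 = (-95 + (((3 - 1*8) + 5) + 16))**2 = (-95 + (((3 - 8) + 5) + 16))**2 = (-95 + ((-5 + 5) + 16))**2 = (-95 + (0 + 16))**2 = (-95 + 16)**2 = (-79)**2 = 6241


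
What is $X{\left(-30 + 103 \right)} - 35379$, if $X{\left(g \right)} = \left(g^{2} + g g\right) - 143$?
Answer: $-24864$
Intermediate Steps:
$X{\left(g \right)} = -143 + 2 g^{2}$ ($X{\left(g \right)} = \left(g^{2} + g^{2}\right) - 143 = 2 g^{2} - 143 = -143 + 2 g^{2}$)
$X{\left(-30 + 103 \right)} - 35379 = \left(-143 + 2 \left(-30 + 103\right)^{2}\right) - 35379 = \left(-143 + 2 \cdot 73^{2}\right) - 35379 = \left(-143 + 2 \cdot 5329\right) - 35379 = \left(-143 + 10658\right) - 35379 = 10515 - 35379 = -24864$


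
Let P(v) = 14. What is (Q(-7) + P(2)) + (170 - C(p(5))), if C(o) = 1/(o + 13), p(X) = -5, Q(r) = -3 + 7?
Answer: 1503/8 ≈ 187.88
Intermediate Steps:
Q(r) = 4
C(o) = 1/(13 + o)
(Q(-7) + P(2)) + (170 - C(p(5))) = (4 + 14) + (170 - 1/(13 - 5)) = 18 + (170 - 1/8) = 18 + (170 - 1*⅛) = 18 + (170 - ⅛) = 18 + 1359/8 = 1503/8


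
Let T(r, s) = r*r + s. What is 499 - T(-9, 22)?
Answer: 396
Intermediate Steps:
T(r, s) = s + r**2 (T(r, s) = r**2 + s = s + r**2)
499 - T(-9, 22) = 499 - (22 + (-9)**2) = 499 - (22 + 81) = 499 - 1*103 = 499 - 103 = 396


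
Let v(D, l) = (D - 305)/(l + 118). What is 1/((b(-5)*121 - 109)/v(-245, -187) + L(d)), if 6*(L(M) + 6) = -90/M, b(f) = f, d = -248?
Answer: -68200/6514059 ≈ -0.010470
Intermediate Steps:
v(D, l) = (-305 + D)/(118 + l)
L(M) = -6 - 15/M (L(M) = -6 + (-90/M)/6 = -6 - 15/M)
1/((b(-5)*121 - 109)/v(-245, -187) + L(d)) = 1/((-5*121 - 109)/(((-305 - 245)/(118 - 187))) + (-6 - 15/(-248))) = 1/((-605 - 109)/((-550/(-69))) + (-6 - 15*(-1/248))) = 1/(-714/((-1/69*(-550))) + (-6 + 15/248)) = 1/(-714/550/69 - 1473/248) = 1/(-714*69/550 - 1473/248) = 1/(-24633/275 - 1473/248) = 1/(-6514059/68200) = -68200/6514059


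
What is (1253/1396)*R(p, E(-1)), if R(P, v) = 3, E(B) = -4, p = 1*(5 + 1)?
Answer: 3759/1396 ≈ 2.6927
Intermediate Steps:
p = 6 (p = 1*6 = 6)
(1253/1396)*R(p, E(-1)) = (1253/1396)*3 = 3759/1396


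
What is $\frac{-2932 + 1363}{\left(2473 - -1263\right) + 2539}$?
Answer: $- \frac{1569}{6275} \approx -0.25004$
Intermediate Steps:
$\frac{-2932 + 1363}{\left(2473 - -1263\right) + 2539} = - \frac{1569}{\left(2473 + 1263\right) + 2539} = - \frac{1569}{3736 + 2539} = - \frac{1569}{6275}$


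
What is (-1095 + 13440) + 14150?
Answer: 26495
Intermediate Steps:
(-1095 + 13440) + 14150 = 12345 + 14150 = 26495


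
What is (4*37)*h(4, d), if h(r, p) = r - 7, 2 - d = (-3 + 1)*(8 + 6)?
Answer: -444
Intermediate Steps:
d = 30 (d = 2 - (-3 + 1)*(8 + 6) = 2 - (-2)*14 = 2 - 1*(-28) = 2 + 28 = 30)
h(r, p) = -7 + r
(4*37)*h(4, d) = (4*37)*(-7 + 4) = 148*(-3) = -444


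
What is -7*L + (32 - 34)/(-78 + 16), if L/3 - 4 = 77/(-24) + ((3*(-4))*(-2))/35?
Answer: -38431/1240 ≈ -30.993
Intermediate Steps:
L = 1241/280 (L = 12 + 3*(77/(-24) + ((3*(-4))*(-2))/35) = 12 + 3*(77*(-1/24) - 12*(-2)*(1/35)) = 12 + 3*(-77/24 + 24*(1/35)) = 12 + 3*(-77/24 + 24/35) = 12 + 3*(-2119/840) = 12 - 2119/280 = 1241/280 ≈ 4.4321)
-7*L + (32 - 34)/(-78 + 16) = -7*1241/280 + (32 - 34)/(-78 + 16) = -1241/40 - 2/(-62) = -1241/40 - 2*(-1/62) = -1241/40 + 1/31 = -38431/1240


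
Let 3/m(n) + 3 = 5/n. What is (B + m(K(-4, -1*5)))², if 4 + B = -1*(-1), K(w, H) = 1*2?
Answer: 81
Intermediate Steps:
K(w, H) = 2
m(n) = 3/(-3 + 5/n)
B = -3 (B = -4 - 1*(-1) = -4 + 1 = -3)
(B + m(K(-4, -1*5)))² = (-3 - 3*2/(-5 + 3*2))² = (-3 - 3*2/(-5 + 6))² = (-3 - 3*2/1)² = (-3 - 3*2*1)² = (-3 - 6)² = (-9)² = 81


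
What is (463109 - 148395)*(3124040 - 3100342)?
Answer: 7458092372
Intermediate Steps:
(463109 - 148395)*(3124040 - 3100342) = 314714*23698 = 7458092372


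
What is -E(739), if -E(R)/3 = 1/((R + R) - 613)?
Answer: 3/865 ≈ 0.0034682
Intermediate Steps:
E(R) = -3/(-613 + 2*R) (E(R) = -3/((R + R) - 613) = -3/(2*R - 613) = -3/(-613 + 2*R))
-E(739) = -(-3)/(-613 + 2*739) = -(-3)/(-613 + 1478) = -(-3)/865 = -1*(-3/865) = 3/865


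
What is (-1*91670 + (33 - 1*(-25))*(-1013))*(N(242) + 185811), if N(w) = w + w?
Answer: -28023239080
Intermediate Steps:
N(w) = 2*w
(-1*91670 + (33 - 1*(-25))*(-1013))*(N(242) + 185811) = (-1*91670 + (33 - 1*(-25))*(-1013))*(2*242 + 185811) = (-91670 + (33 + 25)*(-1013))*(484 + 185811) = (-91670 + 58*(-1013))*186295 = (-91670 - 58754)*186295 = -150424*186295 = -28023239080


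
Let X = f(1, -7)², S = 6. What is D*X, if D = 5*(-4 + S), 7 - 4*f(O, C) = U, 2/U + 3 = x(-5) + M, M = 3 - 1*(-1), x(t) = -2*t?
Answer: 28125/968 ≈ 29.055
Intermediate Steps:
M = 4 (M = 3 + 1 = 4)
U = 2/11 (U = 2/(-3 + (-2*(-5) + 4)) = 2/(-3 + (10 + 4)) = 2/(-3 + 14) = 2/11 ≈ 0.18182)
f(O, C) = 75/44 (f(O, C) = 7/4 - ¼*2/11 = 7/4 - 1/22 = 75/44)
D = 10 (D = 5*(-4 + 6) = 5*2 = 10)
X = 5625/1936 (X = (75/44)² = 5625/1936 ≈ 2.9055)
D*X = 10*(5625/1936) = 28125/968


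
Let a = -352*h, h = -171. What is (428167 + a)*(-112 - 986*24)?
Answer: -11611223584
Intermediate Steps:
a = 60192 (a = -352*(-171) = 60192)
(428167 + a)*(-112 - 986*24) = (428167 + 60192)*(-112 - 986*24) = 488359*(-112 - 23664) = 488359*(-23776) = -11611223584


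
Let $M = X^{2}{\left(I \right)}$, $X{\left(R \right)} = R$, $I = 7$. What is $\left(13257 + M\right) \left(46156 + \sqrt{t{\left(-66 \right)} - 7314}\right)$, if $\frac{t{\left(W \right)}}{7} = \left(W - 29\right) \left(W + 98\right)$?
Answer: $614151736 + 385874 i \sqrt{34} \approx 6.1415 \cdot 10^{8} + 2.25 \cdot 10^{6} i$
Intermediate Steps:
$t{\left(W \right)} = 7 \left(-29 + W\right) \left(98 + W\right)$ ($t{\left(W \right)} = 7 \left(W - 29\right) \left(W + 98\right) = 7 \left(-29 + W\right) \left(98 + W\right)$)
$M = 49$ ($M = 7^{2} = 49$)
$\left(13257 + M\right) \left(46156 + \sqrt{t{\left(-66 \right)} - 7314}\right) = \left(13257 + 49\right) \left(46156 + \sqrt{\left(-19894 + 7 \left(-66\right)^{2} + 483 \left(-66\right)\right) - 7314}\right) = 13306 \left(46156 + \sqrt{\left(-19894 + 7 \cdot 4356 - 31878\right) - 7314}\right) = 13306 \left(46156 + \sqrt{\left(-19894 + 30492 - 31878\right) - 7314}\right) = 13306 \left(46156 + \sqrt{-21280 - 7314}\right) = 13306 \left(46156 + \sqrt{-28594}\right) = 13306 \left(46156 + 29 i \sqrt{34}\right) = 614151736 + 385874 i \sqrt{34}$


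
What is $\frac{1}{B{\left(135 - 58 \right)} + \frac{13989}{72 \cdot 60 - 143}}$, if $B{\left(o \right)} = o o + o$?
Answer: $\frac{4177}{25101051} \approx 0.00016641$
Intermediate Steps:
$B{\left(o \right)} = o + o^{2}$ ($B{\left(o \right)} = o^{2} + o = o + o^{2}$)
$\frac{1}{B{\left(135 - 58 \right)} + \frac{13989}{72 \cdot 60 - 143}} = \frac{1}{\left(135 - 58\right) \left(1 + \left(135 - 58\right)\right) + \frac{13989}{72 \cdot 60 - 143}} = \frac{1}{\left(135 - 58\right) \left(1 + \left(135 - 58\right)\right) + \frac{13989}{4320 - 143}} = \frac{1}{77 \left(1 + 77\right) + \frac{13989}{4177}} = \frac{1}{77 \cdot 78 + 13989 \cdot \frac{1}{4177}} = \frac{1}{6006 + \frac{13989}{4177}} = \frac{1}{\frac{25101051}{4177}} = \frac{4177}{25101051}$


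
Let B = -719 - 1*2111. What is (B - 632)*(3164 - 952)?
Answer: -7657944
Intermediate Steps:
B = -2830 (B = -719 - 2111 = -2830)
(B - 632)*(3164 - 952) = (-2830 - 632)*(3164 - 952) = -3462*2212 = -7657944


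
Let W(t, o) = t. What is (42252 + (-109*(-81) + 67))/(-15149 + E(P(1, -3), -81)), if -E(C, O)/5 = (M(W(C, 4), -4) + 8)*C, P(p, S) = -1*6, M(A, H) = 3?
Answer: -51148/14819 ≈ -3.4515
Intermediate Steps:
P(p, S) = -6
E(C, O) = -55*C (E(C, O) = -5*(3 + 8)*C = -55*C)
(42252 + (-109*(-81) + 67))/(-15149 + E(P(1, -3), -81)) = (42252 + (-109*(-81) + 67))/(-15149 - 55*(-6)) = (42252 + (8829 + 67))/(-15149 + 330) = (42252 + 8896)/(-14819) = 51148*(-1/14819) = -51148/14819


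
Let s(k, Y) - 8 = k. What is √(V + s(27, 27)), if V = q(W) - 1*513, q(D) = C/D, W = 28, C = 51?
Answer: I*√93331/14 ≈ 21.822*I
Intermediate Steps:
s(k, Y) = 8 + k
q(D) = 51/D
V = -14313/28 (V = 51/28 - 1*513 = 51*(1/28) - 513 = 51/28 - 513 = -14313/28 ≈ -511.18)
√(V + s(27, 27)) = √(-14313/28 + (8 + 27)) = √(-14313/28 + 35) = √(-13333/28) = I*√93331/14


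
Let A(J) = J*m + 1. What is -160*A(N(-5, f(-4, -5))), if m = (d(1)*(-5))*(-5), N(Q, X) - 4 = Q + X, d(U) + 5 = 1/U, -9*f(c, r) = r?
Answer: -65440/9 ≈ -7271.1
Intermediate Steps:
f(c, r) = -r/9
d(U) = -5 + 1/U
N(Q, X) = 4 + Q + X (N(Q, X) = 4 + (Q + X) = 4 + Q + X)
m = -100 (m = ((-5 + 1/1)*(-5))*(-5) = ((-5 + 1)*(-5))*(-5) = -4*(-5)*(-5) = 20*(-5) = -100)
A(J) = 1 - 100*J (A(J) = J*(-100) + 1 = -100*J + 1 = 1 - 100*J)
-160*A(N(-5, f(-4, -5))) = -160*(1 - 100*(4 - 5 - 1/9*(-5))) = -160*(1 - 100*(4 - 5 + 5/9)) = -160*(1 - 100*(-4/9)) = -160*(1 + 400/9) = -160*409/9 = -65440/9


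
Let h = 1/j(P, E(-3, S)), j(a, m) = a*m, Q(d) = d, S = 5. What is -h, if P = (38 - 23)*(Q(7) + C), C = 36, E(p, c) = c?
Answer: -1/3225 ≈ -0.00031008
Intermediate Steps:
P = 645 (P = (38 - 23)*(7 + 36) = 15*43 = 645)
h = 1/3225 (h = 1/(645*5) = 1/3225 ≈ 0.00031008)
-h = -1*1/3225 = -1/3225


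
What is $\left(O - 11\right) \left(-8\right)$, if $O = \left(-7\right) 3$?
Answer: $256$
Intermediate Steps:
$O = -21$
$\left(O - 11\right) \left(-8\right) = \left(-21 - 11\right) \left(-8\right) = \left(-32\right) \left(-8\right) = 256$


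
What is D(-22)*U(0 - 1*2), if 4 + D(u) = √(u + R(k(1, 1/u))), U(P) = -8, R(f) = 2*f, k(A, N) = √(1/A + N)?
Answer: 32 - 8*√(-2662 + 11*√462)/11 ≈ 32.0 - 35.818*I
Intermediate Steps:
k(A, N) = √(N + 1/A)
D(u) = -4 + √(u + 2*√(1 + 1/u)) (D(u) = -4 + √(u + 2*√(1/u + 1/1)) = -4 + √(u + 2*√(1/u + 1)) = -4 + √(u + 2*√(1 + 1/u)))
D(-22)*U(0 - 1*2) = (-4 + √(-22 + 2*√((1 - 22)/(-22))))*(-8) = (-4 + √(-22 + 2*√(-1/22*(-21))))*(-8) = (-4 + √(-22 + 2*√(21/22)))*(-8) = (-4 + √(-22 + 2*(√462/22)))*(-8) = (-4 + √(-22 + √462/11))*(-8) = 32 - 8*√(-22 + √462/11)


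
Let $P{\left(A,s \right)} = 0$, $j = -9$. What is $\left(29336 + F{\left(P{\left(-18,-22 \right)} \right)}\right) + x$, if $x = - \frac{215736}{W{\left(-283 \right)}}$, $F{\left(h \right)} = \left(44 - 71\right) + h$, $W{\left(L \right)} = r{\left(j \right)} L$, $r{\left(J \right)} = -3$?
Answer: $\frac{8222535}{283} \approx 29055.0$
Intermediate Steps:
$W{\left(L \right)} = - 3 L$
$F{\left(h \right)} = -27 + h$
$x = - \frac{71912}{283}$ ($x = - \frac{215736}{\left(-3\right) \left(-283\right)} = - \frac{215736}{849} = \left(-215736\right) \frac{1}{849} = - \frac{71912}{283} \approx -254.11$)
$\left(29336 + F{\left(P{\left(-18,-22 \right)} \right)}\right) + x = \left(29336 + \left(-27 + 0\right)\right) - \frac{71912}{283} = \left(29336 - 27\right) - \frac{71912}{283} = 29309 - \frac{71912}{283} = \frac{8222535}{283}$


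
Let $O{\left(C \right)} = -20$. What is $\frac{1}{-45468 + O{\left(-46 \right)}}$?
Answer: $- \frac{1}{45488} \approx -2.1984 \cdot 10^{-5}$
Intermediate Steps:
$\frac{1}{-45468 + O{\left(-46 \right)}} = \frac{1}{-45468 - 20} = \frac{1}{-45488} = - \frac{1}{45488}$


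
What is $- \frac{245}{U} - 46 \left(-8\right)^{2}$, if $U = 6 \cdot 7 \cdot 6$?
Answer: $- \frac{106019}{36} \approx -2945.0$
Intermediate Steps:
$U = 252$ ($U = 42 \cdot 6 = 252$)
$- \frac{245}{U} - 46 \left(-8\right)^{2} = - \frac{245}{252} - 46 \left(-8\right)^{2} = \left(-245\right) \frac{1}{252} - 2944 = - \frac{35}{36} - 2944 = - \frac{106019}{36}$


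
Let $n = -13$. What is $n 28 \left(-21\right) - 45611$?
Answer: $-37967$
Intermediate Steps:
$n 28 \left(-21\right) - 45611 = \left(-13\right) 28 \left(-21\right) - 45611 = \left(-364\right) \left(-21\right) - 45611 = 7644 - 45611 = -37967$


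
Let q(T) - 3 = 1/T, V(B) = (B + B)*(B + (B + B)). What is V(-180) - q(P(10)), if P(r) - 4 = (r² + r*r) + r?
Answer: 41600957/214 ≈ 1.9440e+5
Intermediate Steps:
P(r) = 4 + r + 2*r² (P(r) = 4 + ((r² + r*r) + r) = 4 + ((r² + r²) + r) = 4 + (2*r² + r) = 4 + (r + 2*r²) = 4 + r + 2*r²)
V(B) = 6*B² (V(B) = (2*B)*(B + 2*B) = (2*B)*(3*B) = 6*B²)
q(T) = 3 + 1/T
V(-180) - q(P(10)) = 6*(-180)² - (3 + 1/(4 + 10 + 2*10²)) = 6*32400 - (3 + 1/(4 + 10 + 2*100)) = 194400 - (3 + 1/(4 + 10 + 200)) = 194400 - (3 + 1/214) = 194400 - 1*643/214 = 194400 - 643/214 = 41600957/214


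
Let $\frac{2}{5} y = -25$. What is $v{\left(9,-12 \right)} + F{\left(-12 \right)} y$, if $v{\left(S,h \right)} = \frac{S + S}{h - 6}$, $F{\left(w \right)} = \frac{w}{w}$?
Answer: $- \frac{127}{2} \approx -63.5$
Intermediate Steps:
$y = - \frac{125}{2}$ ($y = \frac{5}{2} \left(-25\right) = - \frac{125}{2} \approx -62.5$)
$F{\left(w \right)} = 1$
$v{\left(S,h \right)} = \frac{2 S}{-6 + h}$
$v{\left(9,-12 \right)} + F{\left(-12 \right)} y = 2 \cdot 9 \frac{1}{-6 - 12} + 1 \left(- \frac{125}{2}\right) = 2 \cdot 9 \frac{1}{-18} - \frac{125}{2} = 2 \cdot 9 \left(- \frac{1}{18}\right) - \frac{125}{2} = -1 - \frac{125}{2} = - \frac{127}{2}$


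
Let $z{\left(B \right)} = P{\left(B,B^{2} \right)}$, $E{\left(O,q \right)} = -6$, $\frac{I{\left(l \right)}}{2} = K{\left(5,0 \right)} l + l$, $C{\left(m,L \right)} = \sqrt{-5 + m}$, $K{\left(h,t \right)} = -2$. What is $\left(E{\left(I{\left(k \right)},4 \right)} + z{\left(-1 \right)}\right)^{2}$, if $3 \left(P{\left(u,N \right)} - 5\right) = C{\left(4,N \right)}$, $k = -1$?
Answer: $\frac{\left(3 - i\right)^{2}}{9} \approx 0.88889 - 0.66667 i$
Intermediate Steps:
$I{\left(l \right)} = - 2 l$ ($I{\left(l \right)} = 2 \left(- 2 l + l\right) = 2 \left(- l\right) = - 2 l$)
$P{\left(u,N \right)} = 5 + \frac{i}{3}$ ($P{\left(u,N \right)} = 5 + \frac{\sqrt{-5 + 4}}{3} = 5 + \frac{\sqrt{-1}}{3} = 5 + \frac{i}{3}$)
$z{\left(B \right)} = 5 + \frac{i}{3}$
$\left(E{\left(I{\left(k \right)},4 \right)} + z{\left(-1 \right)}\right)^{2} = \left(-6 + \left(5 + \frac{i}{3}\right)\right)^{2} = \left(-1 + \frac{i}{3}\right)^{2}$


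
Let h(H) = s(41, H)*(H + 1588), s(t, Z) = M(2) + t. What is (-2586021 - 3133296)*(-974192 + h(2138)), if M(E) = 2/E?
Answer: 4676685510900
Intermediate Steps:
s(t, Z) = 1 + t (s(t, Z) = 2/2 + t = 2*(½) + t = 1 + t)
h(H) = 66696 + 42*H (h(H) = (1 + 41)*(H + 1588) = 42*(1588 + H) = 66696 + 42*H)
(-2586021 - 3133296)*(-974192 + h(2138)) = (-2586021 - 3133296)*(-974192 + (66696 + 42*2138)) = -5719317*(-974192 + (66696 + 89796)) = -5719317*(-974192 + 156492) = -5719317*(-817700) = 4676685510900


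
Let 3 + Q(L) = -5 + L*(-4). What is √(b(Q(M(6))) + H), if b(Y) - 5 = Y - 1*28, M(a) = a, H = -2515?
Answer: I*√2570 ≈ 50.695*I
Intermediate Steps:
Q(L) = -8 - 4*L (Q(L) = -3 + (-5 + L*(-4)) = -3 + (-5 - 4*L) = -8 - 4*L)
b(Y) = -23 + Y (b(Y) = 5 + (Y - 1*28) = 5 + (Y - 28) = 5 + (-28 + Y) = -23 + Y)
√(b(Q(M(6))) + H) = √((-23 + (-8 - 4*6)) - 2515) = √((-23 + (-8 - 24)) - 2515) = √((-23 - 32) - 2515) = √(-55 - 2515) = √(-2570) = I*√2570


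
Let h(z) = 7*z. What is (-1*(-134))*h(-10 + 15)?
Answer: 4690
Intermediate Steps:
(-1*(-134))*h(-10 + 15) = (-1*(-134))*(7*(-10 + 15)) = 134*(7*5) = 134*35 = 4690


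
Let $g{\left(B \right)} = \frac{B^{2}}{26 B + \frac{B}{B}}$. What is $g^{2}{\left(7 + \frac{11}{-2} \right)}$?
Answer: $\frac{81}{25600} \approx 0.0031641$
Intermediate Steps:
$g{\left(B \right)} = \frac{B^{2}}{1 + 26 B}$ ($g{\left(B \right)} = \frac{B^{2}}{26 B + 1} = \frac{B^{2}}{1 + 26 B}$)
$g^{2}{\left(7 + \frac{11}{-2} \right)} = \left(\frac{\left(7 + \frac{11}{-2}\right)^{2}}{1 + 26 \left(7 + \frac{11}{-2}\right)}\right)^{2} = \left(\frac{\left(7 + 11 \left(- \frac{1}{2}\right)\right)^{2}}{1 + 26 \left(7 + 11 \left(- \frac{1}{2}\right)\right)}\right)^{2} = \left(\frac{\left(7 - \frac{11}{2}\right)^{2}}{1 + 26 \left(7 - \frac{11}{2}\right)}\right)^{2} = \left(\frac{\left(\frac{3}{2}\right)^{2}}{1 + 26 \cdot \frac{3}{2}}\right)^{2} = \left(\frac{9}{4 \left(1 + 39\right)}\right)^{2} = \left(\frac{9}{4 \cdot 40}\right)^{2} = \left(\frac{9}{4} \cdot \frac{1}{40}\right)^{2} = \left(\frac{9}{160}\right)^{2} = \frac{81}{25600}$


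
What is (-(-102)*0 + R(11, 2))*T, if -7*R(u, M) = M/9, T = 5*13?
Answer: -130/63 ≈ -2.0635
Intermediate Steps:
T = 65
R(u, M) = -M/63 (R(u, M) = -M/(7*9) = -M/63)
(-(-102)*0 + R(11, 2))*T = (-(-102)*0 - 1/63*2)*65 = (-34*0 - 2/63)*65 = (0 - 2/63)*65 = -2/63*65 = -130/63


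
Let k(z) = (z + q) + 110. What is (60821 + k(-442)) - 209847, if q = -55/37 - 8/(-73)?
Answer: -403419677/2701 ≈ -1.4936e+5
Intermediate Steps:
q = -3719/2701 (q = -55*1/37 - 8*(-1/73) = -55/37 + 8/73 = -3719/2701 ≈ -1.3769)
k(z) = 293391/2701 + z (k(z) = (z - 3719/2701) + 110 = (-3719/2701 + z) + 110 = 293391/2701 + z)
(60821 + k(-442)) - 209847 = (60821 + (293391/2701 - 442)) - 209847 = (60821 - 900451/2701) - 209847 = 163377070/2701 - 209847 = -403419677/2701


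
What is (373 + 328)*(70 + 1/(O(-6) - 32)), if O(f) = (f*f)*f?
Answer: 12168659/248 ≈ 49067.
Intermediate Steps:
O(f) = f**3 (O(f) = f**2*f = f**3)
(373 + 328)*(70 + 1/(O(-6) - 32)) = (373 + 328)*(70 + 1/((-6)**3 - 32)) = 701*(70 + 1/(-216 - 32)) = 701*(70 + 1/(-248)) = 701*(70 - 1/248) = 701*(17359/248) = 12168659/248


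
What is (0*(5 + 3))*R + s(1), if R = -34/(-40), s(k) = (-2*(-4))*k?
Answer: 8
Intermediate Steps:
s(k) = 8*k
R = 17/20 (R = -34*(-1/40) = 17/20 ≈ 0.85000)
(0*(5 + 3))*R + s(1) = (0*(5 + 3))*(17/20) + 8*1 = (0*8)*(17/20) + 8 = 0*(17/20) + 8 = 0 + 8 = 8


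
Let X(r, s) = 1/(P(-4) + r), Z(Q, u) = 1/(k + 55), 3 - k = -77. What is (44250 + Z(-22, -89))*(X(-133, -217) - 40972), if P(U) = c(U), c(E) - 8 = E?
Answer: -31573597824139/17415 ≈ -1.8130e+9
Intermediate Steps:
k = 80 (k = 3 - 1*(-77) = 3 + 77 = 80)
c(E) = 8 + E
P(U) = 8 + U
Z(Q, u) = 1/135 (Z(Q, u) = 1/(80 + 55) = 1/135)
X(r, s) = 1/(4 + r) (X(r, s) = 1/((8 - 4) + r) = 1/(4 + r))
(44250 + Z(-22, -89))*(X(-133, -217) - 40972) = (44250 + 1/135)*(1/(4 - 133) - 40972) = 5973751*(1/(-129) - 40972)/135 = 5973751*(-1/129 - 40972)/135 = (5973751/135)*(-5285389/129) = -31573597824139/17415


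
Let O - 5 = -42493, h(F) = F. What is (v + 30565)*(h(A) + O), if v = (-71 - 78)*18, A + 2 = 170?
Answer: -1180008560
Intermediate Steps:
A = 168 (A = -2 + 170 = 168)
O = -42488 (O = 5 - 42493 = -42488)
v = -2682 (v = -149*18 = -2682)
(v + 30565)*(h(A) + O) = (-2682 + 30565)*(168 - 42488) = 27883*(-42320) = -1180008560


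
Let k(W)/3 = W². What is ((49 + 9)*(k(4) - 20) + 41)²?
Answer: 2772225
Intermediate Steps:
k(W) = 3*W²
((49 + 9)*(k(4) - 20) + 41)² = ((49 + 9)*(3*4² - 20) + 41)² = (58*(3*16 - 20) + 41)² = (58*(48 - 20) + 41)² = (58*28 + 41)² = (1624 + 41)² = 1665² = 2772225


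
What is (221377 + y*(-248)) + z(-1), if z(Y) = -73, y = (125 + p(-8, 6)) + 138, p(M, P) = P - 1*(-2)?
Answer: 154096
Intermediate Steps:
p(M, P) = 2 + P (p(M, P) = P + 2 = 2 + P)
y = 271 (y = (125 + (2 + 6)) + 138 = (125 + 8) + 138 = 133 + 138 = 271)
(221377 + y*(-248)) + z(-1) = (221377 + 271*(-248)) - 73 = (221377 - 67208) - 73 = 154169 - 73 = 154096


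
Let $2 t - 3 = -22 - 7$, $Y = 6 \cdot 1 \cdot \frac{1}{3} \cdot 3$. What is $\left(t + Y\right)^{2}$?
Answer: $49$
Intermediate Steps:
$Y = 6$ ($Y = 6 \cdot 1 \cdot \frac{1}{3} \cdot 3 = 6 \cdot \frac{1}{3} \cdot 3 = 2 \cdot 3 = 6$)
$t = -13$ ($t = \frac{3}{2} + \frac{-22 - 7}{2} = \frac{3}{2} + \frac{1}{2} \left(-29\right) = \frac{3}{2} - \frac{29}{2} = -13$)
$\left(t + Y\right)^{2} = \left(-13 + 6\right)^{2} = \left(-7\right)^{2} = 49$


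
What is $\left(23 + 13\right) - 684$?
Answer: $-648$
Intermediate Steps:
$\left(23 + 13\right) - 684 = 36 - 684 = -648$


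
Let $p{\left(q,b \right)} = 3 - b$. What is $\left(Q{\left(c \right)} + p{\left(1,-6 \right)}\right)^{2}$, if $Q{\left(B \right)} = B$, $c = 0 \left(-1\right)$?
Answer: $81$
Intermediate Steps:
$c = 0$
$\left(Q{\left(c \right)} + p{\left(1,-6 \right)}\right)^{2} = \left(0 + \left(3 - -6\right)\right)^{2} = \left(0 + \left(3 + 6\right)\right)^{2} = \left(0 + 9\right)^{2} = 9^{2} = 81$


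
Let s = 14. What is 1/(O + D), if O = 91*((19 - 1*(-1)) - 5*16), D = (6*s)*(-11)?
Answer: -1/6384 ≈ -0.00015664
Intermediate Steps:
D = -924 (D = (6*14)*(-11) = 84*(-11) = -924)
O = -5460 (O = 91*((19 + 1) - 80) = 91*(20 - 80) = 91*(-60) = -5460)
1/(O + D) = 1/(-5460 - 924) = 1/(-6384) = -1/6384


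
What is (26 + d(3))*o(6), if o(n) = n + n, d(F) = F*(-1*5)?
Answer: 132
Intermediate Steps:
d(F) = -5*F (d(F) = F*(-5) = -5*F)
o(n) = 2*n
(26 + d(3))*o(6) = (26 - 5*3)*(2*6) = (26 - 15)*12 = 11*12 = 132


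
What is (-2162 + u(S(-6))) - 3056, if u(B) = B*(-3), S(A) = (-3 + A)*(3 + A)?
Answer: -5299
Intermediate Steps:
u(B) = -3*B
(-2162 + u(S(-6))) - 3056 = (-2162 - 3*(-9 + (-6)**2)) - 3056 = (-2162 - 3*(-9 + 36)) - 3056 = (-2162 - 3*27) - 3056 = (-2162 - 81) - 3056 = -2243 - 3056 = -5299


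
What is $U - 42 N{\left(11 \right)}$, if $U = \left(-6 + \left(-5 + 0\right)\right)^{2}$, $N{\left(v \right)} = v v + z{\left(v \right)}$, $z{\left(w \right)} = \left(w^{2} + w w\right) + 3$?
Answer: $-15251$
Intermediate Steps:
$z{\left(w \right)} = 3 + 2 w^{2}$ ($z{\left(w \right)} = \left(w^{2} + w^{2}\right) + 3 = 2 w^{2} + 3 = 3 + 2 w^{2}$)
$N{\left(v \right)} = 3 + 3 v^{2}$ ($N{\left(v \right)} = v v + \left(3 + 2 v^{2}\right) = v^{2} + \left(3 + 2 v^{2}\right) = 3 + 3 v^{2}$)
$U = 121$ ($U = \left(-6 - 5\right)^{2} = \left(-11\right)^{2} = 121$)
$U - 42 N{\left(11 \right)} = 121 - 42 \left(3 + 3 \cdot 11^{2}\right) = 121 - 42 \left(3 + 3 \cdot 121\right) = 121 - 42 \left(3 + 363\right) = 121 - 15372 = -15251$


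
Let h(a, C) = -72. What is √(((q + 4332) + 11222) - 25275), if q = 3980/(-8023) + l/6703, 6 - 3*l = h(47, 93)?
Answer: I*√28115444565056080279/53778169 ≈ 98.598*I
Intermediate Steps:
l = 26 (l = 2 - ⅓*(-72) = 2 + 24 = 26)
q = -26469342/53778169 (q = 3980/(-8023) + 26/6703 = 3980*(-1/8023) + 26*(1/6703) = -3980/8023 + 26/6703 = -26469342/53778169 ≈ -0.49220)
√(((q + 4332) + 11222) - 25275) = √(((-26469342/53778169 + 4332) + 11222) - 25275) = √((232940558766/53778169 + 11222) - 25275) = √(836439171284/53778169 - 25275) = √(-522804050191/53778169) = I*√28115444565056080279/53778169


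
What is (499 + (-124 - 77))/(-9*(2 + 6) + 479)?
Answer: 298/407 ≈ 0.73219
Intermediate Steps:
(499 + (-124 - 77))/(-9*(2 + 6) + 479) = (499 - 201)/(-72 + 479) = 298/(-9*8 + 479) = 298/(-72 + 479) = 298/407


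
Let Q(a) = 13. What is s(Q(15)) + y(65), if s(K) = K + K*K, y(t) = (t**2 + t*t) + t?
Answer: 8697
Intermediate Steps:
y(t) = t + 2*t**2 (y(t) = (t**2 + t**2) + t = 2*t**2 + t = t + 2*t**2)
s(K) = K + K**2
s(Q(15)) + y(65) = 13*(1 + 13) + 65*(1 + 2*65) = 13*14 + 65*(1 + 130) = 182 + 65*131 = 182 + 8515 = 8697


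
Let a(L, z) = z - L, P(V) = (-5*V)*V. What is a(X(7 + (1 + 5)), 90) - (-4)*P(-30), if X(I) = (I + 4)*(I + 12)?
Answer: -18335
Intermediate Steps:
P(V) = -5*V²
X(I) = (4 + I)*(12 + I)
a(X(7 + (1 + 5)), 90) - (-4)*P(-30) = (90 - (48 + (7 + (1 + 5))² + 16*(7 + (1 + 5)))) - (-4)*(-5*(-30)²) = (90 - (48 + (7 + 6)² + 16*(7 + 6))) - (-4)*(-5*900) = (90 - (48 + 13² + 16*13)) - (-4)*(-4500) = (90 - (48 + 169 + 208)) - 1*18000 = (90 - 1*425) - 18000 = (90 - 425) - 18000 = -335 - 18000 = -18335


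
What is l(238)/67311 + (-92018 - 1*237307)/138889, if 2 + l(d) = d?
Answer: -22134417271/9348757479 ≈ -2.3676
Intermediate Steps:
l(d) = -2 + d
l(238)/67311 + (-92018 - 1*237307)/138889 = (-2 + 238)/67311 + (-92018 - 1*237307)/138889 = 236*(1/67311) + (-92018 - 237307)*(1/138889) = 236/67311 - 329325*1/138889 = 236/67311 - 329325/138889 = -22134417271/9348757479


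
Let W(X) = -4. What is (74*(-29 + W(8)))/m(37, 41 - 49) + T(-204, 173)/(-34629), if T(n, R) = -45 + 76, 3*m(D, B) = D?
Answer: -6856573/34629 ≈ -198.00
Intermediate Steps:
m(D, B) = D/3
T(n, R) = 31
(74*(-29 + W(8)))/m(37, 41 - 49) + T(-204, 173)/(-34629) = (74*(-29 - 4))/(((⅓)*37)) + 31/(-34629) = (74*(-33))/(37/3) + 31*(-1/34629) = -2442*3/37 - 31/34629 = -198 - 31/34629 = -6856573/34629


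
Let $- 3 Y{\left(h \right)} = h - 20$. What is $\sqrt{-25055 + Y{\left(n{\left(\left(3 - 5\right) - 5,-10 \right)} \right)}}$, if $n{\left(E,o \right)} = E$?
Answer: $i \sqrt{25046} \approx 158.26 i$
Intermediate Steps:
$Y{\left(h \right)} = \frac{20}{3} - \frac{h}{3}$ ($Y{\left(h \right)} = - \frac{h - 20}{3} = - \frac{-20 + h}{3} = \frac{20}{3} - \frac{h}{3}$)
$\sqrt{-25055 + Y{\left(n{\left(\left(3 - 5\right) - 5,-10 \right)} \right)}} = \sqrt{-25055 + \left(\frac{20}{3} - \frac{\left(3 - 5\right) - 5}{3}\right)} = \sqrt{-25055 + \left(\frac{20}{3} - \frac{-2 - 5}{3}\right)} = \sqrt{-25055 + \left(\frac{20}{3} - - \frac{7}{3}\right)} = \sqrt{-25055 + \left(\frac{20}{3} + \frac{7}{3}\right)} = \sqrt{-25055 + 9} = \sqrt{-25046} = i \sqrt{25046}$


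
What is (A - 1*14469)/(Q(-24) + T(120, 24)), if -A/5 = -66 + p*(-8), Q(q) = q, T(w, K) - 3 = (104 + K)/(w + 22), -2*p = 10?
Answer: 1018069/1427 ≈ 713.43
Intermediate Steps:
p = -5 (p = -1/2*10 = -5)
T(w, K) = 3 + (104 + K)/(22 + w) (T(w, K) = 3 + (104 + K)/(w + 22) = 3 + (104 + K)/(22 + w))
A = 130 (A = -5*(-66 - 5*(-8)) = -5*(-66 + 40) = -5*(-26) = 130)
(A - 1*14469)/(Q(-24) + T(120, 24)) = (130 - 1*14469)/(-24 + (170 + 24 + 3*120)/(22 + 120)) = (130 - 14469)/(-24 + (170 + 24 + 360)/142) = -14339/(-24 + (1/142)*554) = -14339/(-24 + 277/71) = -14339/(-1427/71) = -14339*(-71/1427) = 1018069/1427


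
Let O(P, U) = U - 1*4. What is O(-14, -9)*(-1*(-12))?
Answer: -156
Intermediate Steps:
O(P, U) = -4 + U (O(P, U) = U - 4 = -4 + U)
O(-14, -9)*(-1*(-12)) = (-4 - 9)*(-1*(-12)) = -13*12 = -156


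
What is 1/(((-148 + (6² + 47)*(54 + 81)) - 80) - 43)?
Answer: 1/10934 ≈ 9.1458e-5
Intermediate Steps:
1/(((-148 + (6² + 47)*(54 + 81)) - 80) - 43) = 1/(((-148 + (36 + 47)*135) - 80) - 43) = 1/(((-148 + 83*135) - 80) - 43) = 1/(((-148 + 11205) - 80) - 43) = 1/((11057 - 80) - 43) = 1/(10977 - 43) = 1/10934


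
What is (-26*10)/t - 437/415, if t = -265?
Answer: -1581/21995 ≈ -0.071880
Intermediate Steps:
(-26*10)/t - 437/415 = -26*10/(-265) - 437/415 = -260*(-1/265) - 437*1/415 = 52/53 - 437/415 = -1581/21995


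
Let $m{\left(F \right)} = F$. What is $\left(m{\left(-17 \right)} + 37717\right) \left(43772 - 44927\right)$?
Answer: $-43543500$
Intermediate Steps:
$\left(m{\left(-17 \right)} + 37717\right) \left(43772 - 44927\right) = \left(-17 + 37717\right) \left(43772 - 44927\right) = 37700 \left(-1155\right) = -43543500$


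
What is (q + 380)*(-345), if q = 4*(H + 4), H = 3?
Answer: -140760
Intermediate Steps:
q = 28 (q = 4*(3 + 4) = 4*7 = 28)
(q + 380)*(-345) = (28 + 380)*(-345) = 408*(-345) = -140760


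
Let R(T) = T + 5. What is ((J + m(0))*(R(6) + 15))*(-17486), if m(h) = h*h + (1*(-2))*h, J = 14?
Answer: -6364904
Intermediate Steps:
R(T) = 5 + T
m(h) = h² - 2*h
((J + m(0))*(R(6) + 15))*(-17486) = ((14 + 0*(-2 + 0))*((5 + 6) + 15))*(-17486) = ((14 + 0*(-2))*(11 + 15))*(-17486) = ((14 + 0)*26)*(-17486) = (14*26)*(-17486) = 364*(-17486) = -6364904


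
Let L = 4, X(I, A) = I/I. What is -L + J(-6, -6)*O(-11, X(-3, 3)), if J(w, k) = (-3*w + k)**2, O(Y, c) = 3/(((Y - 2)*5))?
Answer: -692/65 ≈ -10.646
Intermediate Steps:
X(I, A) = 1
O(Y, c) = 3/(-10 + 5*Y) (O(Y, c) = 3/(((-2 + Y)*5)) = 3/(-10 + 5*Y))
J(w, k) = (k - 3*w)**2
-L + J(-6, -6)*O(-11, X(-3, 3)) = -1*4 + (-6 - 3*(-6))**2*(3/(5*(-2 - 11))) = -4 + (-6 + 18)**2*((3/5)/(-13)) = -4 + 12**2*((3/5)*(-1/13)) = -4 + 144*(-3/65) = -4 - 432/65 = -692/65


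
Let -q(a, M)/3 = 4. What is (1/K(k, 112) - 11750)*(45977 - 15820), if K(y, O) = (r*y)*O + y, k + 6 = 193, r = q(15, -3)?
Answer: -88990494889907/251141 ≈ -3.5434e+8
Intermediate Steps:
q(a, M) = -12 (q(a, M) = -3*4 = -12)
r = -12
k = 187 (k = -6 + 193 = 187)
K(y, O) = y - 12*O*y (K(y, O) = (-12*y)*O + y = -12*O*y + y = y - 12*O*y)
(1/K(k, 112) - 11750)*(45977 - 15820) = (1/(187*(1 - 12*112)) - 11750)*(45977 - 15820) = (1/(187*(1 - 1344)) - 11750)*30157 = (1/(187*(-1343)) - 11750)*30157 = (1/(-251141) - 11750)*30157 = (-1/251141 - 11750)*30157 = -2950906751/251141*30157 = -88990494889907/251141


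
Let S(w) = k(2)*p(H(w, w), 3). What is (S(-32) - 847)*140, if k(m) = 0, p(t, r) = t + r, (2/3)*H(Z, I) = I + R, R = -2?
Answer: -118580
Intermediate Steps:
H(Z, I) = -3 + 3*I/2 (H(Z, I) = 3*(I - 2)/2 = 3*(-2 + I)/2 = -3 + 3*I/2)
p(t, r) = r + t
S(w) = 0 (S(w) = 0*(3 + (-3 + 3*w/2)) = 0*(3*w/2) = 0)
(S(-32) - 847)*140 = (0 - 847)*140 = -847*140 = -118580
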